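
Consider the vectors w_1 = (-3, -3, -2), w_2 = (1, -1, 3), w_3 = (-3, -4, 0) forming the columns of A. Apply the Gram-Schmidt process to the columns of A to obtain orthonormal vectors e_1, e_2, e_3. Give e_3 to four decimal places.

e_3 = (-0.7664, 0.4877, 0.4180)

w_1 = (-3, -3, -2); ‖w_1‖ = 4.6904, so e_1 = (-0.6396, -0.6396, -0.4264).
e_1·w_2 = (-0.6396)·1 + (-0.6396)·(-1) + (-0.4264)·3 = -1.2792.
u_2 = w_2 + 1.2792·e_1 = (0.1818, -1.8182, 2.4545).
‖u_2‖ = 3.0600, so e_2 = (0.0594, -0.5942, 0.8021).
e_1·w_3 = (-0.6396)·(-3) + (-0.6396)·(-4) + (-0.4264)·0 = 4.4772; e_2·w_3 = 0.0594·(-3) + (-0.5942)·(-4) + 0.8021·0 = 2.1985.
u_3 = w_3 − 4.4772·e_1 − 2.1985·e_2 = (-0.2670, 0.1699, 0.1456).
‖u_3‖ = 0.3484, so e_3 = (-0.7664, 0.4877, 0.4180).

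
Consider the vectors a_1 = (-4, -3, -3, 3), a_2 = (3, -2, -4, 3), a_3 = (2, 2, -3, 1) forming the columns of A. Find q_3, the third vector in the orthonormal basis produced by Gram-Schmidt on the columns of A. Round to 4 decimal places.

q_3 = (-0.1938, 0.8221, -0.5345, 0.0292)

q_1 = a_1/‖a_1‖ = (-4, -3, -3, 3)/6.5574 = (-0.6100, -0.4575, -0.4575, 0.4575).
r_{12} = q_1·a_2 = 2.2875.
u_2 = a_2 − 2.2875·q_1 = (4.3953, -0.9535, -2.9535, 1.9535).
‖u_2‖ = 5.7243, so q_2 = (0.7678, -0.1666, -0.5160, 0.3413).
r_{13} = q_1·a_3 = -0.3050; r_{23} = q_2·a_3 = 3.0917.
u_3 = a_3 + 0.3050·q_1 − 3.0917·q_2 = (-0.5600, 2.3754, -1.5444, 0.0845).
‖u_3‖ = 2.8894, so q_3 = (-0.1938, 0.8221, -0.5345, 0.0292).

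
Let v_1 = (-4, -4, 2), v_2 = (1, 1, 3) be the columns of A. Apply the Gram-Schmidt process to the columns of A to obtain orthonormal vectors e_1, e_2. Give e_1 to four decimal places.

e_1 = (-0.6667, -0.6667, 0.3333)

e_1 = v_1/‖v_1‖ = (-4, -4, 2)/6.0000 = (-0.6667, -0.6667, 0.3333).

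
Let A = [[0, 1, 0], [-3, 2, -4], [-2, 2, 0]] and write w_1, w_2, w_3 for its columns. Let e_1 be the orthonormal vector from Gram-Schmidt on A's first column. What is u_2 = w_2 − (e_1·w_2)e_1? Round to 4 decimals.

u_2 = (1.0000, -0.3077, 0.4615)

w_1 = (0, -3, -2); ‖w_1‖ = 3.6056, so e_1 = (0.0000, -0.8321, -0.5547).
e_1·w_2 = 0.0000·1 + (-0.8321)·2 + (-0.5547)·2 = -2.7735.
u_2 = w_2 + 2.7735·e_1 = (1.0000, -0.3077, 0.4615).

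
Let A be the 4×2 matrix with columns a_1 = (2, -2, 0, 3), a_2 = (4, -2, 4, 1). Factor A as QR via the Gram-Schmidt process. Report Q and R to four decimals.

e_1 = a_1/‖a_1‖ = (2, -2, 0, 3)/4.1231 = (0.4851, -0.4851, 0.0000, 0.7276).
r_{12} = e_1·a_2 = 3.6380.
u_2 = a_2 − 3.6380·e_1 = (2.2353, -0.2353, 4.0000, -1.6471).
‖u_2‖ = 4.8749, so e_2 = (0.4585, -0.0483, 0.8205, -0.3379).

Q = [[0.4851, 0.4585], [-0.4851, -0.0483], [0.0000, 0.8205], [0.7276, -0.3379]], R = [[4.1231, 3.6380], [0.0000, 4.8749]]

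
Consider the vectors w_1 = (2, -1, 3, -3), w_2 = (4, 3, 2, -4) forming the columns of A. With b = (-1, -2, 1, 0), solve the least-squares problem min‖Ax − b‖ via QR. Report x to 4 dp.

x = (0.6304, -0.5000)

w_1 = (2, -1, 3, -3); ‖w_1‖ = 4.7958, so e_1 = (0.4170, -0.2085, 0.6255, -0.6255).
e_1·w_2 = 0.4170·4 + (-0.2085)·3 + 0.6255·2 + (-0.6255)·(-4) = 4.7958.
u_2 = w_2 − 4.7958·e_1 = (2.0000, 4.0000, -1.0000, -1.0000).
‖u_2‖ = 4.6904, so e_2 = (0.4264, 0.8528, -0.2132, -0.2132).
Qᵀb = (0.6255, -2.3452).
Back-substitute: x_2 = -2.3452/4.6904 = -0.5000.
x_1 = (0.6255 − 4.7958·(-0.5000))/4.7958 = 0.6304.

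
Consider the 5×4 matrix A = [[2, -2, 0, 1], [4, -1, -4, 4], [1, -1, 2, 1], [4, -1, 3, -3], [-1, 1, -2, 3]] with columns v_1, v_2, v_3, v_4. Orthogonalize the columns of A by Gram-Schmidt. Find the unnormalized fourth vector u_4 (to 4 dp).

u_4 = (-0.2737, 0.1564, 2.2737, -0.1564, 1.7263)

e_1 = v_1/‖v_1‖ = (2, 4, 1, 4, -1)/6.1644 = (0.3244, 0.6489, 0.1622, 0.6489, -0.1622).
r_{12} = e_1·v_2 = -2.2711.
u_2 = v_2 + 2.2711·e_1 = (-1.2632, 0.4737, -0.6316, 0.4737, 0.6316).
‖u_2‖ = 1.6859, so e_2 = (-0.7493, 0.2810, -0.3746, 0.2810, 0.3746).
r_{13} = e_1·v_3 = 0.0000; r_{23} = e_2·v_3 = -1.7795.
u_3 = v_3 + 0.0000·e_1 + 1.7795·e_2 = (-1.3333, -3.5000, 1.3333, 3.5000, -1.3333).
‖u_3‖ = 5.4620, so e_3 = (-0.2441, -0.6408, 0.2441, 0.6408, -0.2441).
r_{14} = e_1·v_4 = 0.6489; r_{24} = e_2·v_4 = 0.2810; r_{34} = e_3·v_4 = -5.2179.
u_4 = v_4 − 0.6489·e_1 − 0.2810·e_2 + 5.2179·e_3 = (-0.2737, 0.1564, 2.2737, -0.1564, 1.7263).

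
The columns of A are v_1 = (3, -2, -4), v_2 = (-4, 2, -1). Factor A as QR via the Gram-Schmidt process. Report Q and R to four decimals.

Q = [[0.5571, -0.6889], [-0.3714, 0.2928], [-0.7428, -0.6631]], R = [[5.3852, -2.2283], [0.0000, 4.0043]]

v_1 = (3, -2, -4); ‖v_1‖ = 5.3852, so q_1 = (0.5571, -0.3714, -0.7428).
q_1·v_2 = 0.5571·(-4) + (-0.3714)·2 + (-0.7428)·(-1) = -2.2283.
u_2 = v_2 + 2.2283·q_1 = (-2.7586, 1.1724, -2.6552).
‖u_2‖ = 4.0043, so q_2 = (-0.6889, 0.2928, -0.6631).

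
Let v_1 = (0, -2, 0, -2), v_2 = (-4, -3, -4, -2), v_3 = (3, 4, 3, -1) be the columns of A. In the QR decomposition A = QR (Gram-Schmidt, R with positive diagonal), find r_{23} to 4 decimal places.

q_1 = v_1/‖v_1‖ = (0, -2, 0, -2)/2.8284 = (0.0000, -0.7071, 0.0000, -0.7071).
r_{12} = q_1·v_2 = 3.5355.
u_2 = v_2 − 3.5355·q_1 = (-4.0000, -0.5000, -4.0000, 0.5000).
‖u_2‖ = 5.7009, so q_2 = (-0.7016, -0.0877, -0.7016, 0.0877).
r_{23} = q_2·v_3 = -4.6484.

r_{23} = -4.6484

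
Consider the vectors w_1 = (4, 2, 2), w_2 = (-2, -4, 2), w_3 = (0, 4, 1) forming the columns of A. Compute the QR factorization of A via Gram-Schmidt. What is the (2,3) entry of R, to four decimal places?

e_1 = w_1/‖w_1‖ = (4, 2, 2)/4.8990 = (0.8165, 0.4082, 0.4082).
r_{12} = e_1·w_2 = -2.4495.
u_2 = w_2 + 2.4495·e_1 = (0.0000, -3.0000, 3.0000).
‖u_2‖ = 4.2426, so e_2 = (0.0000, -0.7071, 0.7071).
r_{23} = e_2·w_3 = -2.1213.

r_{23} = -2.1213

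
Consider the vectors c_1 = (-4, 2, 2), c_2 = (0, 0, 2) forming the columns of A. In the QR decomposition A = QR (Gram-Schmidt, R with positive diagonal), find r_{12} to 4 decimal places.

c_1 = (-4, 2, 2); ‖c_1‖ = 4.8990, so e_1 = (-0.8165, 0.4082, 0.4082).
r_{12} = e_1·c_2 = 0.8165.

r_{12} = 0.8165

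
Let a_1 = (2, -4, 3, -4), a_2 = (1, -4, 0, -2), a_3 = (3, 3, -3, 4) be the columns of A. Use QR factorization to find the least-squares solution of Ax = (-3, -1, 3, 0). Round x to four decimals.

a_1 = (2, -4, 3, -4); ‖a_1‖ = 6.7082, so e_1 = (0.2981, -0.5963, 0.4472, -0.5963).
e_1·a_2 = 0.2981·1 + (-0.5963)·(-4) + 0.4472·0 + (-0.5963)·(-2) = 3.8759.
u_2 = a_2 − 3.8759·e_1 = (-0.1556, -1.6889, -1.7333, 0.3111).
‖u_2‖ = 2.4449, so e_2 = (-0.0636, -0.6908, -0.7089, 0.1272).
e_1·a_3 = 0.2981·3 + (-0.5963)·3 + 0.4472·(-3) + (-0.5963)·4 = -4.6212; e_2·a_3 = (-0.0636)·3 + (-0.6908)·3 + (-0.7089)·(-3) + 0.1272·4 = 0.3727.
u_3 = a_3 + 4.6212·e_1 − 0.3727·e_2 = (4.4015, 0.5019, -0.6691, 1.1970).
‖u_3‖ = 4.6374, so e_3 = (0.9491, 0.1082, -0.1443, 0.2581).
Qᵀb = (1.0435, -1.2452, -3.3885).
Back-substitute: x_3 = -3.3885/4.6374 = -0.7307.
x_2 = (-1.2452 − 0.3727·(-0.7307))/2.4449 = -0.3979.
x_1 = (1.0435 − 3.8759·(-0.3979) + 4.6212·(-0.7307))/6.7082 = -0.1179.

x = (-0.1179, -0.3979, -0.7307)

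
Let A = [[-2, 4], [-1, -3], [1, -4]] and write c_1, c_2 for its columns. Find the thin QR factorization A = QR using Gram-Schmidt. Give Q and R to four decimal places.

c_1 = (-2, -1, 1); ‖c_1‖ = 2.4495, so q_1 = (-0.8165, -0.4082, 0.4082).
q_1·c_2 = (-0.8165)·4 + (-0.4082)·(-3) + 0.4082·(-4) = -3.6742.
u_2 = c_2 + 3.6742·q_1 = (1.0000, -4.5000, -2.5000).
‖u_2‖ = 5.2440, so q_2 = (0.1907, -0.8581, -0.4767).

Q = [[-0.8165, 0.1907], [-0.4082, -0.8581], [0.4082, -0.4767]], R = [[2.4495, -3.6742], [0.0000, 5.2440]]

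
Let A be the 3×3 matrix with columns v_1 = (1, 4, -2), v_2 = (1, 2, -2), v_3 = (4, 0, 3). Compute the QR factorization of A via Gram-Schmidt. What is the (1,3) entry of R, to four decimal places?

r_{13} = -0.4364

v_1 = (1, 4, -2); ‖v_1‖ = 4.5826, so q_1 = (0.2182, 0.8729, -0.4364).
r_{13} = q_1·v_3 = -0.4364.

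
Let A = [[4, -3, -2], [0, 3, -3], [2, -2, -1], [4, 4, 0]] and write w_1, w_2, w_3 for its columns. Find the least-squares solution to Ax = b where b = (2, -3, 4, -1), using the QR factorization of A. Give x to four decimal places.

w_1 = (4, 0, 2, 4); ‖w_1‖ = 6.0000, so q_1 = (0.6667, 0.0000, 0.3333, 0.6667).
q_1·w_2 = 0.6667·(-3) + 0.0000·3 + 0.3333·(-2) + 0.6667·4 = 0.0000.
u_2 = w_2 + 0.0000·q_1 = (-3.0000, 3.0000, -2.0000, 4.0000).
‖u_2‖ = 6.1644, so q_2 = (-0.4867, 0.4867, -0.3244, 0.6489).
q_1·w_3 = 0.6667·(-2) + 0.0000·(-3) + 0.3333·(-1) + 0.6667·0 = -1.6667; q_2·w_3 = (-0.4867)·(-2) + 0.4867·(-3) + (-0.3244)·(-1) + 0.6489·0 = -0.1622.
u_3 = w_3 + 1.6667·q_1 + 0.1622·q_2 = (-0.9678, -2.9211, -0.4971, 1.2164).
‖u_3‖ = 3.3460, so q_3 = (-0.2892, -0.8730, -0.1486, 0.3635).
Qᵀb = (2.0000, -4.3800, 1.0827).
Back-substitute: x_3 = 1.0827/3.3460 = 0.3236.
x_2 = (-4.3800 + 0.1622·0.3236)/6.1644 = -0.7020.
x_1 = (2.0000 + 0.0000·(-0.7020) + 1.6667·0.3236)/6.0000 = 0.4232.

x = (0.4232, -0.7020, 0.3236)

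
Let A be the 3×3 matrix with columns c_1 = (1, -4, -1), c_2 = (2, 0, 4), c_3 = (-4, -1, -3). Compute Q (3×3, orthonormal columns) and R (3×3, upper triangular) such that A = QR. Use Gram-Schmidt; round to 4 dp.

c_1 = (1, -4, -1); ‖c_1‖ = 4.2426, so e_1 = (0.2357, -0.9428, -0.2357).
e_1·c_2 = 0.2357·2 + (-0.9428)·0 + (-0.2357)·4 = -0.4714.
u_2 = c_2 + 0.4714·e_1 = (2.1111, -0.4444, 3.8889).
‖u_2‖ = 4.4472, so e_2 = (0.4747, -0.0999, 0.8745).
e_1·c_3 = 0.2357·(-4) + (-0.9428)·(-1) + (-0.2357)·(-3) = 0.7071; e_2·c_3 = 0.4747·(-4) + (-0.0999)·(-1) + 0.8745·(-3) = -4.4222.
u_3 = c_3 − 0.7071·e_1 + 4.4222·e_2 = (-2.0674, -0.7753, 1.0337).
‖u_3‖ = 2.4380, so e_3 = (-0.8480, -0.3180, 0.4240).

Q = [[0.2357, 0.4747, -0.8480], [-0.9428, -0.0999, -0.3180], [-0.2357, 0.8745, 0.4240]], R = [[4.2426, -0.4714, 0.7071], [0.0000, 4.4472, -4.4222], [0.0000, 0.0000, 2.4380]]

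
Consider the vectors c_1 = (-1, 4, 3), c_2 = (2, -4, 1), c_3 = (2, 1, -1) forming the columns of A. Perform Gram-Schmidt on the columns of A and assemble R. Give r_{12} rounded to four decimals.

r_{12} = -2.9417

c_1 = (-1, 4, 3); ‖c_1‖ = 5.0990, so e_1 = (-0.1961, 0.7845, 0.5883).
r_{12} = e_1·c_2 = -2.9417.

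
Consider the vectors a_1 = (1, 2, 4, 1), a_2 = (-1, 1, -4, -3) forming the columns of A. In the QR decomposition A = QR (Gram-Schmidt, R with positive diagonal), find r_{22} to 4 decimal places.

r_{22} = 3.5032

e_1 = a_1/‖a_1‖ = (1, 2, 4, 1)/4.6904 = (0.2132, 0.4264, 0.8528, 0.2132).
r_{12} = e_1·a_2 = -3.8376.
u_2 = a_2 + 3.8376·e_1 = (-0.1818, 2.6364, -0.7273, -2.1818).
r_{22} = ‖u_2‖ = 3.5032.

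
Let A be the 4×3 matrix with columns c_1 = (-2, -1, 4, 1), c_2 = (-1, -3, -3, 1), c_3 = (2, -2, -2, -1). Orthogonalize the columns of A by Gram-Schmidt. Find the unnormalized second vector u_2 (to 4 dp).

u_2 = (-1.5455, -3.2727, -1.9091, 1.2727)

c_1 = (-2, -1, 4, 1); ‖c_1‖ = 4.6904, so e_1 = (-0.4264, -0.2132, 0.8528, 0.2132).
e_1·c_2 = (-0.4264)·(-1) + (-0.2132)·(-3) + 0.8528·(-3) + 0.2132·1 = -1.2792.
u_2 = c_2 + 1.2792·e_1 = (-1.5455, -3.2727, -1.9091, 1.2727).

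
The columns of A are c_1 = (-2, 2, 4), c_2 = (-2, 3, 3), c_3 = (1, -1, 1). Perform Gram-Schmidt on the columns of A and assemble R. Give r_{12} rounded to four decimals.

c_1 = (-2, 2, 4); ‖c_1‖ = 4.8990, so e_1 = (-0.4082, 0.4082, 0.8165).
r_{12} = e_1·c_2 = 4.4907.

r_{12} = 4.4907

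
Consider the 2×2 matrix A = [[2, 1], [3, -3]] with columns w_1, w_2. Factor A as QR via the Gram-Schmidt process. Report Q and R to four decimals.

e_1 = w_1/‖w_1‖ = (2, 3)/3.6056 = (0.5547, 0.8321).
r_{12} = e_1·w_2 = -1.9415.
u_2 = w_2 + 1.9415·e_1 = (2.0769, -1.3846).
‖u_2‖ = 2.4962, so e_2 = (0.8321, -0.5547).

Q = [[0.5547, 0.8321], [0.8321, -0.5547]], R = [[3.6056, -1.9415], [0.0000, 2.4962]]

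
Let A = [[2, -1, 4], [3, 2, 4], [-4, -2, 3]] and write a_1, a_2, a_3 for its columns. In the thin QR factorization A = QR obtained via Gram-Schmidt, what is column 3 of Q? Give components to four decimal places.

e_1 = a_1/‖a_1‖ = (2, 3, -4)/5.3852 = (0.3714, 0.5571, -0.7428).
r_{12} = e_1·a_2 = 2.2283.
u_2 = a_2 − 2.2283·e_1 = (-1.8276, 0.7586, -0.3448).
‖u_2‖ = 2.0086, so e_2 = (-0.9099, 0.3777, -0.1717).
r_{13} = e_1·a_3 = 1.4856; r_{23} = e_2·a_3 = -2.6438.
u_3 = a_3 − 1.4856·e_1 + 2.6438·e_2 = (1.0427, 4.1709, 3.6496).
‖u_3‖ = 5.6395, so e_3 = (0.1849, 0.7396, 0.6472).

e_3 = (0.1849, 0.7396, 0.6472)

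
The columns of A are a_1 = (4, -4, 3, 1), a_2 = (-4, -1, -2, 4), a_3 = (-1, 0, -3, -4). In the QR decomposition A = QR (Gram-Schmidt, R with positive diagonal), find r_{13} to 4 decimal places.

a_1 = (4, -4, 3, 1); ‖a_1‖ = 6.4807, so q_1 = (0.6172, -0.6172, 0.4629, 0.1543).
r_{13} = q_1·a_3 = -2.6232.

r_{13} = -2.6232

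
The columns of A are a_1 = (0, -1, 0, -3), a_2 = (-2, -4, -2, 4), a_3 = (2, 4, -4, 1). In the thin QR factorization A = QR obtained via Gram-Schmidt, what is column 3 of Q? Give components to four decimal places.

q_1 = a_1/‖a_1‖ = (0, -1, 0, -3)/3.1623 = (0.0000, -0.3162, 0.0000, -0.9487).
r_{12} = q_1·a_2 = -2.5298.
u_2 = a_2 + 2.5298·q_1 = (-2.0000, -4.8000, -2.0000, 1.6000).
‖u_2‖ = 5.7966, so q_2 = (-0.3450, -0.8281, -0.3450, 0.2760).
r_{13} = q_1·a_3 = -2.2136; r_{23} = q_2·a_3 = -2.3462.
u_3 = a_3 + 2.2136·q_1 + 2.3462·q_2 = (1.1905, 1.3571, -4.8095, -0.4524).
‖u_3‖ = 5.1571, so q_3 = (0.2308, 0.2632, -0.9326, -0.0877).

q_3 = (0.2308, 0.2632, -0.9326, -0.0877)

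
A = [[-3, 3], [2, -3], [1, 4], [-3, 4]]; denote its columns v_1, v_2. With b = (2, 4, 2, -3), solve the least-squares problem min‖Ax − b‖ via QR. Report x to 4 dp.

v_1 = (-3, 2, 1, -3); ‖v_1‖ = 4.7958, so q_1 = (-0.6255, 0.4170, 0.2085, -0.6255).
q_1·v_2 = (-0.6255)·3 + 0.4170·(-3) + 0.2085·4 + (-0.6255)·4 = -4.7958.
u_2 = v_2 + 4.7958·q_1 = (0.0000, -1.0000, 5.0000, 1.0000).
‖u_2‖ = 5.1962, so q_2 = (0.0000, -0.1925, 0.9623, 0.1925).
Qᵀb = (2.7107, 0.5774).
Back-substitute: x_2 = 0.5774/5.1962 = 0.1111.
x_1 = (2.7107 + 4.7958·0.1111)/4.7958 = 0.6763.

x = (0.6763, 0.1111)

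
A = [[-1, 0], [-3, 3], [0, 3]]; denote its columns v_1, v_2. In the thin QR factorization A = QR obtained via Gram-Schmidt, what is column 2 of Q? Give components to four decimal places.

v_1 = (-1, -3, 0); ‖v_1‖ = 3.1623, so q_1 = (-0.3162, -0.9487, 0.0000).
q_1·v_2 = (-0.3162)·0 + (-0.9487)·3 + 0.0000·3 = -2.8460.
u_2 = v_2 + 2.8460·q_1 = (-0.9000, 0.3000, 3.0000).
‖u_2‖ = 3.1464, so q_2 = (-0.2860, 0.0953, 0.9535).

q_2 = (-0.2860, 0.0953, 0.9535)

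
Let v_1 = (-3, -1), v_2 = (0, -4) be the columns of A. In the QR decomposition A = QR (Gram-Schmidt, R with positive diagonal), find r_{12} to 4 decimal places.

r_{12} = 1.2649

v_1 = (-3, -1); ‖v_1‖ = 3.1623, so q_1 = (-0.9487, -0.3162).
r_{12} = q_1·v_2 = 1.2649.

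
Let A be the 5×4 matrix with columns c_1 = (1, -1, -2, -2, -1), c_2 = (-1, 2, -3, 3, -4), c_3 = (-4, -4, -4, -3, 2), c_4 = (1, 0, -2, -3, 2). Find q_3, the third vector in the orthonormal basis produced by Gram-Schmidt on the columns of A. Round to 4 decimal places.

c_1 = (1, -1, -2, -2, -1); ‖c_1‖ = 3.3166, so q_1 = (0.3015, -0.3015, -0.6030, -0.6030, -0.3015).
q_1·c_2 = 0.3015·(-1) + (-0.3015)·2 + (-0.6030)·(-3) + (-0.6030)·3 + (-0.3015)·(-4) = 0.3015.
u_2 = c_2 − 0.3015·q_1 = (-1.0909, 2.0909, -2.8182, 3.1818, -3.9091).
‖u_2‖ = 6.2377, so q_2 = (-0.1749, 0.3352, -0.4518, 0.5101, -0.6267).
q_1·c_3 = 0.3015·(-4) + (-0.3015)·(-4) + (-0.6030)·(-4) + (-0.6030)·(-3) + (-0.3015)·2 = 3.6181; q_2·c_3 = (-0.1749)·(-4) + 0.3352·(-4) + (-0.4518)·(-4) + 0.5101·(-3) + (-0.6267)·2 = -1.6177.
u_3 = c_3 − 3.6181·q_1 + 1.6177·q_2 = (-5.3738, -2.3668, -2.5491, 0.0070, 2.0771).
‖u_3‖ = 6.7299, so q_3 = (-0.7985, -0.3517, -0.3788, 0.0010, 0.3086).

q_3 = (-0.7985, -0.3517, -0.3788, 0.0010, 0.3086)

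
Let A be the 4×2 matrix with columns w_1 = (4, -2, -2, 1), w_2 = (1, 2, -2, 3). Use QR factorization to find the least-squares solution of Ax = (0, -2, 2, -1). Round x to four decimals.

x = (0.1471, -0.6683)

q_1 = w_1/‖w_1‖ = (4, -2, -2, 1)/5.0000 = (0.8000, -0.4000, -0.4000, 0.2000).
r_{12} = q_1·w_2 = 1.4000.
u_2 = w_2 − 1.4000·q_1 = (-0.1200, 2.5600, -1.4400, 2.7200).
‖u_2‖ = 4.0050, so q_2 = (-0.0300, 0.6392, -0.3596, 0.6792).
Qᵀb = (-0.2000, -2.6767).
Back-substitute: x_2 = -2.6767/4.0050 = -0.6683.
x_1 = (-0.2000 − 1.4000·(-0.6683))/5.0000 = 0.1471.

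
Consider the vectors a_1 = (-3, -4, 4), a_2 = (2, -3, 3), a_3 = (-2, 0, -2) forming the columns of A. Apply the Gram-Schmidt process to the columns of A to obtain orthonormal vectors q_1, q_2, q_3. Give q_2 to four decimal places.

a_1 = (-3, -4, 4); ‖a_1‖ = 6.4031, so q_1 = (-0.4685, -0.6247, 0.6247).
q_1·a_2 = (-0.4685)·2 + (-0.6247)·(-3) + 0.6247·3 = 2.8111.
u_2 = a_2 − 2.8111·q_1 = (3.3171, -1.2439, 1.2439).
‖u_2‖ = 3.7547, so q_2 = (0.8835, -0.3313, 0.3313).

q_2 = (0.8835, -0.3313, 0.3313)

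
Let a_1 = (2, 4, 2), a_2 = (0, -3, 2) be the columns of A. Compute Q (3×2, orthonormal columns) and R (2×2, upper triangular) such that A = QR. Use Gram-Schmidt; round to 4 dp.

a_1 = (2, 4, 2); ‖a_1‖ = 4.8990, so e_1 = (0.4082, 0.8165, 0.4082).
e_1·a_2 = 0.4082·0 + 0.8165·(-3) + 0.4082·2 = -1.6330.
u_2 = a_2 + 1.6330·e_1 = (0.6667, -1.6667, 2.6667).
‖u_2‖ = 3.2146, so e_2 = (0.2074, -0.5185, 0.8296).

Q = [[0.4082, 0.2074], [0.8165, -0.5185], [0.4082, 0.8296]], R = [[4.8990, -1.6330], [0.0000, 3.2146]]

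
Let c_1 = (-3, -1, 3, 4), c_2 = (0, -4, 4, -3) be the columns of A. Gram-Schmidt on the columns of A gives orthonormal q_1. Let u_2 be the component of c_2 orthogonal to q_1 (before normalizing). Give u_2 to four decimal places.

c_1 = (-3, -1, 3, 4); ‖c_1‖ = 5.9161, so q_1 = (-0.5071, -0.1690, 0.5071, 0.6761).
q_1·c_2 = (-0.5071)·0 + (-0.1690)·(-4) + 0.5071·4 + 0.6761·(-3) = 0.6761.
u_2 = c_2 − 0.6761·q_1 = (0.3429, -3.8857, 3.6571, -3.4571).

u_2 = (0.3429, -3.8857, 3.6571, -3.4571)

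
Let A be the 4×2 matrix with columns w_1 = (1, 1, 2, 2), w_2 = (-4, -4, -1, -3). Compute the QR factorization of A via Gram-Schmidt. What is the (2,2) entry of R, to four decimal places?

r_{22} = 4.0497

w_1 = (1, 1, 2, 2); ‖w_1‖ = 3.1623, so e_1 = (0.3162, 0.3162, 0.6325, 0.6325).
e_1·w_2 = 0.3162·(-4) + 0.3162·(-4) + 0.6325·(-1) + 0.6325·(-3) = -5.0596.
u_2 = w_2 + 5.0596·e_1 = (-2.4000, -2.4000, 2.2000, 0.2000).
r_{22} = ‖u_2‖ = 4.0497.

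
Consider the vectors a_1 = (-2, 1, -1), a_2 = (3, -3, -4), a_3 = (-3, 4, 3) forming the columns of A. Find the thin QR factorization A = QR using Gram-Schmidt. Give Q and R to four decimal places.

Q = [[-0.8165, 0.2441, 0.5232], [0.4082, -0.3967, 0.8222], [-0.4082, -0.8849, -0.2242]], R = [[2.4495, -2.0412, 2.8577], [0.0000, 5.4620, -4.9738], [0.0000, 0.0000, 1.0464]]

a_1 = (-2, 1, -1); ‖a_1‖ = 2.4495, so e_1 = (-0.8165, 0.4082, -0.4082).
e_1·a_2 = (-0.8165)·3 + 0.4082·(-3) + (-0.4082)·(-4) = -2.0412.
u_2 = a_2 + 2.0412·e_1 = (1.3333, -2.1667, -4.8333).
‖u_2‖ = 5.4620, so e_2 = (0.2441, -0.3967, -0.8849).
e_1·a_3 = (-0.8165)·(-3) + 0.4082·4 + (-0.4082)·3 = 2.8577; e_2·a_3 = 0.2441·(-3) + (-0.3967)·4 + (-0.8849)·3 = -4.9738.
u_3 = a_3 − 2.8577·e_1 + 4.9738·e_2 = (0.5475, 0.8603, -0.2346).
‖u_3‖ = 1.0464, so e_3 = (0.5232, 0.8222, -0.2242).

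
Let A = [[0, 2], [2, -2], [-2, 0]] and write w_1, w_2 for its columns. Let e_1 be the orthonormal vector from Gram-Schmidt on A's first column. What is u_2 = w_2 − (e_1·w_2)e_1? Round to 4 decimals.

u_2 = (2.0000, -1.0000, -1.0000)

w_1 = (0, 2, -2); ‖w_1‖ = 2.8284, so e_1 = (0.0000, 0.7071, -0.7071).
e_1·w_2 = 0.0000·2 + 0.7071·(-2) + (-0.7071)·0 = -1.4142.
u_2 = w_2 + 1.4142·e_1 = (2.0000, -1.0000, -1.0000).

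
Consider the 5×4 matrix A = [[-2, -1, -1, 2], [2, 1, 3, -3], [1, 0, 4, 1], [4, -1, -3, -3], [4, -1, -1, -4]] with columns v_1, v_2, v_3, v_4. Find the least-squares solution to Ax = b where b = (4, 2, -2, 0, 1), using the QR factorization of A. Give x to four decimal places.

x = (-2.3125, -3.2188, 0.6354, -2.2292)

v_1 = (-2, 2, 1, 4, 4); ‖v_1‖ = 6.4031, so e_1 = (-0.3123, 0.3123, 0.1562, 0.6247, 0.6247).
e_1·v_2 = (-0.3123)·(-1) + 0.3123·1 + 0.1562·0 + 0.6247·(-1) + 0.6247·(-1) = -0.6247.
u_2 = v_2 + 0.6247·e_1 = (-1.1951, 1.1951, 0.0976, -0.6098, -0.6098).
‖u_2‖ = 1.8999, so e_2 = (-0.6290, 0.6290, 0.0513, -0.3209, -0.3209).
e_1·v_3 = (-0.3123)·(-1) + 0.3123·3 + 0.1562·4 + 0.6247·(-3) + 0.6247·(-1) = -0.6247; e_2·v_3 = (-0.6290)·(-1) + 0.6290·3 + 0.0513·4 + (-0.3209)·(-3) + (-0.3209)·(-1) = 4.0053.
u_3 = v_3 + 0.6247·e_1 − 4.0053·e_2 = (1.3243, 0.6757, 3.8919, -1.3243, 0.6757).
‖u_3‖ = 4.4235, so e_3 = (0.2994, 0.1527, 0.8798, -0.2994, 0.1527).
e_1·v_4 = (-0.3123)·2 + 0.3123·(-3) + 0.1562·1 + 0.6247·(-3) + 0.6247·(-4) = -5.7784; e_2·v_4 = (-0.6290)·2 + 0.6290·(-3) + 0.0513·1 + (-0.3209)·(-3) + (-0.3209)·(-4) = -0.8473; e_3·v_4 = 0.2994·2 + 0.1527·(-3) + 0.8798·1 + (-0.2994)·(-3) + 0.1527·(-4) = 1.3075.
u_4 = v_4 + 5.7784·e_1 + 0.8473·e_2 − 1.3075·e_3 = (-0.7293, -0.8619, 0.7956, 0.7293, -0.8619).
‖u_4‖ = 1.7839, so e_4 = (-0.4088, -0.4831, 0.4460, 0.4088, -0.4831).
Qᵀb = (-0.3123, -1.6817, -0.1039, -3.9766).
Back-substitute: x_4 = -3.9766/1.7839 = -2.2292.
x_3 = (-0.1039 − 1.3075·(-2.2292))/4.4235 = 0.6354.
x_2 = (-1.6817 − 4.0053·0.6354 + 0.8473·(-2.2292))/1.8999 = -3.2188.
x_1 = (-0.3123 + 0.6247·(-3.2188) + 0.6247·0.6354 + 5.7784·(-2.2292))/6.4031 = -2.3125.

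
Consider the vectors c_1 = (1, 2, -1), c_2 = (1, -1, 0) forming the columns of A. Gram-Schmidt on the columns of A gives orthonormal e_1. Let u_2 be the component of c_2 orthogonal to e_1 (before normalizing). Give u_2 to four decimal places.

c_1 = (1, 2, -1); ‖c_1‖ = 2.4495, so e_1 = (0.4082, 0.8165, -0.4082).
e_1·c_2 = 0.4082·1 + 0.8165·(-1) + (-0.4082)·0 = -0.4082.
u_2 = c_2 + 0.4082·e_1 = (1.1667, -0.6667, -0.1667).

u_2 = (1.1667, -0.6667, -0.1667)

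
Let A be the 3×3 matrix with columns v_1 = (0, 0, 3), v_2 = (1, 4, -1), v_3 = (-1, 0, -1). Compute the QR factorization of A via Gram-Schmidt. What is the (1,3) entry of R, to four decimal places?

v_1 = (0, 0, 3); ‖v_1‖ = 3.0000, so q_1 = (0.0000, 0.0000, 1.0000).
r_{13} = q_1·v_3 = -1.0000.

r_{13} = -1.0000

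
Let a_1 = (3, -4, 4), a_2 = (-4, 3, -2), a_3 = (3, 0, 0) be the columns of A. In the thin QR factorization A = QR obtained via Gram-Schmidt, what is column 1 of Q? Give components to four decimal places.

q_1 = (0.4685, -0.6247, 0.6247)

a_1 = (3, -4, 4); ‖a_1‖ = 6.4031, so q_1 = (0.4685, -0.6247, 0.6247).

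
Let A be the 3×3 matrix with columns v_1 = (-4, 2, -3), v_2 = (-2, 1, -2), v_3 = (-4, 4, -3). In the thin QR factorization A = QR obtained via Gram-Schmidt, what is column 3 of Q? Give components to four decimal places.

e_3 = (0.4472, 0.8944, 0.0000)

v_1 = (-4, 2, -3); ‖v_1‖ = 5.3852, so e_1 = (-0.7428, 0.3714, -0.5571).
e_1·v_2 = (-0.7428)·(-2) + 0.3714·1 + (-0.5571)·(-2) = 2.9711.
u_2 = v_2 − 2.9711·e_1 = (0.2069, -0.1034, -0.3448).
‖u_2‖ = 0.4152, so e_2 = (0.4983, -0.2491, -0.8305).
e_1·v_3 = (-0.7428)·(-4) + 0.3714·4 + (-0.5571)·(-3) = 6.1279; e_2·v_3 = 0.4983·(-4) + (-0.2491)·4 + (-0.8305)·(-3) = -0.4983.
u_3 = v_3 − 6.1279·e_1 + 0.4983·e_2 = (0.8000, 1.6000, 0.0000).
‖u_3‖ = 1.7889, so e_3 = (0.4472, 0.8944, 0.0000).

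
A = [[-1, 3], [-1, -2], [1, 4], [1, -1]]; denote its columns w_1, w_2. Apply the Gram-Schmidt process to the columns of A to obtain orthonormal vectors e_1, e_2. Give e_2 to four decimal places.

e_2 = (0.6499, -0.2785, 0.6499, -0.2785)

e_1 = w_1/‖w_1‖ = (-1, -1, 1, 1)/2.0000 = (-0.5000, -0.5000, 0.5000, 0.5000).
r_{12} = e_1·w_2 = 1.0000.
u_2 = w_2 − 1.0000·e_1 = (3.5000, -1.5000, 3.5000, -1.5000).
‖u_2‖ = 5.3852, so e_2 = (0.6499, -0.2785, 0.6499, -0.2785).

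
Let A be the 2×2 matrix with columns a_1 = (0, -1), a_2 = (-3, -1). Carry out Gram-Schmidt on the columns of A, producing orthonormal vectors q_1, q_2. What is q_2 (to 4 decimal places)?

a_1 = (0, -1); ‖a_1‖ = 1.0000, so q_1 = (0.0000, -1.0000).
q_1·a_2 = 0.0000·(-3) + (-1.0000)·(-1) = 1.0000.
u_2 = a_2 − 1.0000·q_1 = (-3.0000, 0.0000).
‖u_2‖ = 3.0000, so q_2 = (-1.0000, 0.0000).

q_2 = (-1.0000, 0.0000)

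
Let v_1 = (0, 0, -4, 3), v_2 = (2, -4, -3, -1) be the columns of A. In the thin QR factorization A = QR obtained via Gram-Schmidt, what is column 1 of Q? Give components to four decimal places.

e_1 = (0.0000, 0.0000, -0.8000, 0.6000)

v_1 = (0, 0, -4, 3); ‖v_1‖ = 5.0000, so e_1 = (0.0000, 0.0000, -0.8000, 0.6000).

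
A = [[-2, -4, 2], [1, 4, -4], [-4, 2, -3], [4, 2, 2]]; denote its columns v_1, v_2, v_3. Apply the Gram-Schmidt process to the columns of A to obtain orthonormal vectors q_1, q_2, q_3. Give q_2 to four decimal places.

q_2 = (-0.5577, 0.6117, 0.5487, 0.1169)

v_1 = (-2, 1, -4, 4); ‖v_1‖ = 6.0828, so q_1 = (-0.3288, 0.1644, -0.6576, 0.6576).
q_1·v_2 = (-0.3288)·(-4) + 0.1644·4 + (-0.6576)·2 + 0.6576·2 = 1.9728.
u_2 = v_2 − 1.9728·q_1 = (-3.3514, 3.6757, 3.2973, 0.7027).
‖u_2‖ = 6.0090, so q_2 = (-0.5577, 0.6117, 0.5487, 0.1169).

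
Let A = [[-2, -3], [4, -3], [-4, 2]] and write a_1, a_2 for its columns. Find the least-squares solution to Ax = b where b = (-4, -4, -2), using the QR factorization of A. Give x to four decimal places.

a_1 = (-2, 4, -4); ‖a_1‖ = 6.0000, so q_1 = (-0.3333, 0.6667, -0.6667).
q_1·a_2 = (-0.3333)·(-3) + 0.6667·(-3) + (-0.6667)·2 = -2.3333.
u_2 = a_2 + 2.3333·q_1 = (-3.7778, -1.4444, 0.4444).
‖u_2‖ = 4.0689, so q_2 = (-0.9285, -0.3550, 0.1092).
Qᵀb = (0.0000, 4.9154).
Back-substitute: x_2 = 4.9154/4.0689 = 1.2081.
x_1 = (0.0000 + 2.3333·1.2081)/6.0000 = 0.4698.

x = (0.4698, 1.2081)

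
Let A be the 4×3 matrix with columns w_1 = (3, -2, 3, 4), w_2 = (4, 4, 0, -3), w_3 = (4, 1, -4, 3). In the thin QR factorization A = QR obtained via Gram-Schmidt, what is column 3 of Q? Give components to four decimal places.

e_3 = (0.2817, 0.0563, -0.8452, 0.4507)

w_1 = (3, -2, 3, 4); ‖w_1‖ = 6.1644, so e_1 = (0.4867, -0.3244, 0.4867, 0.6489).
e_1·w_2 = 0.4867·4 + (-0.3244)·4 + 0.4867·0 + 0.6489·(-3) = -1.2978.
u_2 = w_2 + 1.2978·e_1 = (4.6316, 3.5789, 0.6316, -2.1579).
‖u_2‖ = 6.2702, so e_2 = (0.7387, 0.5708, 0.1007, -0.3441).
e_1·w_3 = 0.4867·4 + (-0.3244)·1 + 0.4867·(-4) + 0.6489·3 = 1.6222; e_2·w_3 = 0.7387·4 + 0.5708·1 + 0.1007·(-4) + (-0.3441)·3 = 2.0901.
u_3 = w_3 − 1.6222·e_1 − 2.0901·e_2 = (1.6667, 0.3333, -5.0000, 2.6667).
‖u_3‖ = 5.9161, so e_3 = (0.2817, 0.0563, -0.8452, 0.4507).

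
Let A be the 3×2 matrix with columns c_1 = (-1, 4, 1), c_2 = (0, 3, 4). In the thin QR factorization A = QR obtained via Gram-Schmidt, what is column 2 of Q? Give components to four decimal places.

e_2 = (0.2708, -0.1692, 0.9477)

c_1 = (-1, 4, 1); ‖c_1‖ = 4.2426, so e_1 = (-0.2357, 0.9428, 0.2357).
e_1·c_2 = (-0.2357)·0 + 0.9428·3 + 0.2357·4 = 3.7712.
u_2 = c_2 − 3.7712·e_1 = (0.8889, -0.5556, 3.1111).
‖u_2‖ = 3.2830, so e_2 = (0.2708, -0.1692, 0.9477).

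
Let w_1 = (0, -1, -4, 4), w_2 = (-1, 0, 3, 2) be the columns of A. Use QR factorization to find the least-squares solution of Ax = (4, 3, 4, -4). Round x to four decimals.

x = (-1.0987, -0.3139)

w_1 = (0, -1, -4, 4); ‖w_1‖ = 5.7446, so q_1 = (0.0000, -0.1741, -0.6963, 0.6963).
q_1·w_2 = 0.0000·(-1) + (-0.1741)·0 + (-0.6963)·3 + 0.6963·2 = -0.6963.
u_2 = w_2 + 0.6963·q_1 = (-1.0000, -0.1212, 2.5152, 2.4848).
‖u_2‖ = 3.6763, so q_2 = (-0.2720, -0.0330, 0.6842, 0.6759).
Qᵀb = (-6.0927, -1.1540).
Back-substitute: x_2 = -1.1540/3.6763 = -0.3139.
x_1 = (-6.0927 + 0.6963·(-0.3139))/5.7446 = -1.0987.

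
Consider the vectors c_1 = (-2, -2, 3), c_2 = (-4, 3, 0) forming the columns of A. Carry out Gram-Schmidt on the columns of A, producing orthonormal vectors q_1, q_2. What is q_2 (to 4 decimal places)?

q_2 = (-0.7565, 0.6501, -0.0709)

q_1 = c_1/‖c_1‖ = (-2, -2, 3)/4.1231 = (-0.4851, -0.4851, 0.7276).
r_{12} = q_1·c_2 = 0.4851.
u_2 = c_2 − 0.4851·q_1 = (-3.7647, 3.2353, -0.3529).
‖u_2‖ = 4.9764, so q_2 = (-0.7565, 0.6501, -0.0709).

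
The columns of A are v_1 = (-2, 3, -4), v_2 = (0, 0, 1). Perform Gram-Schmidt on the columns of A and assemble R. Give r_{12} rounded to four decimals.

r_{12} = -0.7428

v_1 = (-2, 3, -4); ‖v_1‖ = 5.3852, so e_1 = (-0.3714, 0.5571, -0.7428).
r_{12} = e_1·v_2 = -0.7428.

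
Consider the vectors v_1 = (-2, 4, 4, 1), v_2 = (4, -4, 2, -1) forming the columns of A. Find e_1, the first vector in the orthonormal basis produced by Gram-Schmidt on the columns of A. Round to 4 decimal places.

e_1 = (-0.3288, 0.6576, 0.6576, 0.1644)

e_1 = v_1/‖v_1‖ = (-2, 4, 4, 1)/6.0828 = (-0.3288, 0.6576, 0.6576, 0.1644).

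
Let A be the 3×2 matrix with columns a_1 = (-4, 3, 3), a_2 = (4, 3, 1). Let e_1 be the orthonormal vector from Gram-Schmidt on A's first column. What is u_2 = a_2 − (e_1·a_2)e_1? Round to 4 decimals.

u_2 = (3.5294, 3.3529, 1.3529)

e_1 = a_1/‖a_1‖ = (-4, 3, 3)/5.8310 = (-0.6860, 0.5145, 0.5145).
r_{12} = e_1·a_2 = -0.6860.
u_2 = a_2 + 0.6860·e_1 = (3.5294, 3.3529, 1.3529).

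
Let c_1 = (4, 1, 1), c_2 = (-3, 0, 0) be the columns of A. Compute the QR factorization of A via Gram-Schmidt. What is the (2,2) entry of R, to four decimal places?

c_1 = (4, 1, 1); ‖c_1‖ = 4.2426, so q_1 = (0.9428, 0.2357, 0.2357).
q_1·c_2 = 0.9428·(-3) + 0.2357·0 + 0.2357·0 = -2.8284.
u_2 = c_2 + 2.8284·q_1 = (-0.3333, 0.6667, 0.6667).
r_{22} = ‖u_2‖ = 1.0000.

r_{22} = 1.0000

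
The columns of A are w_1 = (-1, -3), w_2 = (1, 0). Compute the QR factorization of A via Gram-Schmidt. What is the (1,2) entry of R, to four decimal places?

w_1 = (-1, -3); ‖w_1‖ = 3.1623, so e_1 = (-0.3162, -0.9487).
r_{12} = e_1·w_2 = -0.3162.

r_{12} = -0.3162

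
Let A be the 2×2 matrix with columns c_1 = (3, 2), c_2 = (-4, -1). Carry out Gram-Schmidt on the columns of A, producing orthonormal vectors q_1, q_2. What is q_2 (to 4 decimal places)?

c_1 = (3, 2); ‖c_1‖ = 3.6056, so q_1 = (0.8321, 0.5547).
q_1·c_2 = 0.8321·(-4) + 0.5547·(-1) = -3.8829.
u_2 = c_2 + 3.8829·q_1 = (-0.7692, 1.1538).
‖u_2‖ = 1.3868, so q_2 = (-0.5547, 0.8321).

q_2 = (-0.5547, 0.8321)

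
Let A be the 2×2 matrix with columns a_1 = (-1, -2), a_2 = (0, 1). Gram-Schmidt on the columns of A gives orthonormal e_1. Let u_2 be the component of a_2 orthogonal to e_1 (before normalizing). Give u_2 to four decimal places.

u_2 = (-0.4000, 0.2000)

a_1 = (-1, -2); ‖a_1‖ = 2.2361, so e_1 = (-0.4472, -0.8944).
e_1·a_2 = (-0.4472)·0 + (-0.8944)·1 = -0.8944.
u_2 = a_2 + 0.8944·e_1 = (-0.4000, 0.2000).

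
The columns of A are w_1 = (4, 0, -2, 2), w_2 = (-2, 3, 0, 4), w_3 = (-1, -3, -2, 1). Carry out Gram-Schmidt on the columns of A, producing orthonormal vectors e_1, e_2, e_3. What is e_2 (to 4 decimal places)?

w_1 = (4, 0, -2, 2); ‖w_1‖ = 4.8990, so e_1 = (0.8165, 0.0000, -0.4082, 0.4082).
e_1·w_2 = 0.8165·(-2) + 0.0000·3 + (-0.4082)·0 + 0.4082·4 = 0.0000.
u_2 = w_2 + 0.0000·e_1 = (-2.0000, 3.0000, 0.0000, 4.0000).
‖u_2‖ = 5.3852, so e_2 = (-0.3714, 0.5571, 0.0000, 0.7428).

e_2 = (-0.3714, 0.5571, 0.0000, 0.7428)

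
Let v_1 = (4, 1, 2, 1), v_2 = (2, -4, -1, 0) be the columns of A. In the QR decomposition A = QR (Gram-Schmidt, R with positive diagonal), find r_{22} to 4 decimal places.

v_1 = (4, 1, 2, 1); ‖v_1‖ = 4.6904, so e_1 = (0.8528, 0.2132, 0.4264, 0.2132).
e_1·v_2 = 0.8528·2 + 0.2132·(-4) + 0.4264·(-1) + 0.2132·0 = 0.4264.
u_2 = v_2 − 0.4264·e_1 = (1.6364, -4.0909, -1.1818, -0.0909).
r_{22} = ‖u_2‖ = 4.5627.

r_{22} = 4.5627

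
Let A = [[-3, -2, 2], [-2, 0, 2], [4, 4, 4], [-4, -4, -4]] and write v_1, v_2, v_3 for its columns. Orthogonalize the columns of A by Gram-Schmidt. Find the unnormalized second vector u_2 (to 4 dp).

q_1 = v_1/‖v_1‖ = (-3, -2, 4, -4)/6.7082 = (-0.4472, -0.2981, 0.5963, -0.5963).
r_{12} = q_1·v_2 = 5.6647.
u_2 = v_2 − 5.6647·q_1 = (0.5333, 1.6889, 0.6222, -0.6222).

u_2 = (0.5333, 1.6889, 0.6222, -0.6222)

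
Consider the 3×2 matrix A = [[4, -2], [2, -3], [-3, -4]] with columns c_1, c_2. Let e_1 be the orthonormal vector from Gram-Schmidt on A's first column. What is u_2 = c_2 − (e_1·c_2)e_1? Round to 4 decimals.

u_2 = (-1.7241, -2.8621, -4.2069)

c_1 = (4, 2, -3); ‖c_1‖ = 5.3852, so e_1 = (0.7428, 0.3714, -0.5571).
e_1·c_2 = 0.7428·(-2) + 0.3714·(-3) + (-0.5571)·(-4) = -0.3714.
u_2 = c_2 + 0.3714·e_1 = (-1.7241, -2.8621, -4.2069).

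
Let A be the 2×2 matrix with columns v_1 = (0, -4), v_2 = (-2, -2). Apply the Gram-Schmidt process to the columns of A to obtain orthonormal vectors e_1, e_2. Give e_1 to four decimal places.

e_1 = (0.0000, -1.0000)

v_1 = (0, -4); ‖v_1‖ = 4.0000, so e_1 = (0.0000, -1.0000).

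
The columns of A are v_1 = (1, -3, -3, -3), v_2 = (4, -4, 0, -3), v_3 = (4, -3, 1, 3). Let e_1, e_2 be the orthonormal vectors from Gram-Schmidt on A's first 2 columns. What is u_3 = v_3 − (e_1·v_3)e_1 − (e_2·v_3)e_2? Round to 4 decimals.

u_3 = (0.9522, -1.6119, -1.4895, 3.4187)

v_1 = (1, -3, -3, -3); ‖v_1‖ = 5.2915, so e_1 = (0.1890, -0.5669, -0.5669, -0.5669).
e_1·v_2 = 0.1890·4 + (-0.5669)·(-4) + (-0.5669)·0 + (-0.5669)·(-3) = 4.7246.
u_2 = v_2 − 4.7246·e_1 = (3.1071, -1.3214, 2.6786, -0.3214).
‖u_2‖ = 4.3219, so e_2 = (0.7189, -0.3058, 0.6198, -0.0744).
e_1·v_3 = 0.1890·4 + (-0.5669)·(-3) + (-0.5669)·1 + (-0.5669)·3 = 0.1890; e_2·v_3 = 0.7189·4 + (-0.3058)·(-3) + 0.6198·1 + (-0.0744)·3 = 4.1897.
u_3 = v_3 − 0.1890·e_1 − 4.1897·e_2 = (0.9522, -1.6119, -1.4895, 3.4187).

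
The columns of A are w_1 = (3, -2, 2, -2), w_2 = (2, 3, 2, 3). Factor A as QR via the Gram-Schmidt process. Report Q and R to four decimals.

q_1 = w_1/‖w_1‖ = (3, -2, 2, -2)/4.5826 = (0.6547, -0.4364, 0.4364, -0.4364).
r_{12} = q_1·w_2 = -0.4364.
u_2 = w_2 + 0.4364·q_1 = (2.2857, 2.8095, 2.1905, 2.8095).
‖u_2‖ = 5.0803, so q_2 = (0.4499, 0.5530, 0.4312, 0.5530).

Q = [[0.6547, 0.4499], [-0.4364, 0.5530], [0.4364, 0.4312], [-0.4364, 0.5530]], R = [[4.5826, -0.4364], [0.0000, 5.0803]]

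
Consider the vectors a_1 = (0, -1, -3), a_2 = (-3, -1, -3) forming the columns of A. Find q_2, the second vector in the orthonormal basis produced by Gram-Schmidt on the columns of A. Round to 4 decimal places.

q_2 = (-1.0000, 0.0000, 0.0000)

a_1 = (0, -1, -3); ‖a_1‖ = 3.1623, so q_1 = (0.0000, -0.3162, -0.9487).
q_1·a_2 = 0.0000·(-3) + (-0.3162)·(-1) + (-0.9487)·(-3) = 3.1623.
u_2 = a_2 − 3.1623·q_1 = (-3.0000, 0.0000, 0.0000).
‖u_2‖ = 3.0000, so q_2 = (-1.0000, 0.0000, 0.0000).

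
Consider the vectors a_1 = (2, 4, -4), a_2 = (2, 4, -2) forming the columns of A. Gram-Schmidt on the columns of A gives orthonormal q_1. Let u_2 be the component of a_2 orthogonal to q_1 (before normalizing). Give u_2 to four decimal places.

u_2 = (0.4444, 0.8889, 1.1111)

q_1 = a_1/‖a_1‖ = (2, 4, -4)/6.0000 = (0.3333, 0.6667, -0.6667).
r_{12} = q_1·a_2 = 4.6667.
u_2 = a_2 − 4.6667·q_1 = (0.4444, 0.8889, 1.1111).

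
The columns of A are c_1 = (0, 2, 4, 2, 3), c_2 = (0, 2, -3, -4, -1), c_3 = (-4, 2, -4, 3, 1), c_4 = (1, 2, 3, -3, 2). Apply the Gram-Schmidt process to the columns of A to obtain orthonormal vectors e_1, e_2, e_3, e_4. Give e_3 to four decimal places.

c_1 = (0, 2, 4, 2, 3); ‖c_1‖ = 5.7446, so e_1 = (0.0000, 0.3482, 0.6963, 0.3482, 0.5222).
e_1·c_2 = 0.0000·0 + 0.3482·2 + 0.6963·(-3) + 0.3482·(-4) + 0.5222·(-1) = -3.3075.
u_2 = c_2 + 3.3075·e_1 = (0.0000, 3.1515, -0.6970, -2.8485, 0.7273).
‖u_2‖ = 4.3658, so e_2 = (0.0000, 0.7219, -0.1596, -0.6524, 0.1666).
e_1·c_3 = 0.0000·(-4) + 0.3482·2 + 0.6963·(-4) + 0.3482·3 + 0.5222·1 = -0.5222; e_2·c_3 = 0.0000·(-4) + 0.7219·2 + (-0.1596)·(-4) + (-0.6524)·3 + 0.1666·1 = 0.2915.
u_3 = c_3 + 0.5222·e_1 − 0.2915·e_2 = (-4.0000, 1.9714, -3.5898, 3.3720, 1.2242).
‖u_3‖ = 6.7559, so e_3 = (-0.5921, 0.2918, -0.5314, 0.4991, 0.1812).

e_3 = (-0.5921, 0.2918, -0.5314, 0.4991, 0.1812)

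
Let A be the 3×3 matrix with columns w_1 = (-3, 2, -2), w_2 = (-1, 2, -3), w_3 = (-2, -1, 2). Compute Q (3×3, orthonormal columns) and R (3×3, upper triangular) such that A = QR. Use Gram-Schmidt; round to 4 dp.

Q = [[-0.7276, 0.6424, -0.2408], [0.4851, 0.2336, -0.8427], [-0.4851, -0.7299, -0.4815]], R = [[4.1231, 3.1530, 0.0000], [0.0000, 2.0147, -2.9782], [0.0000, 0.0000, 0.3612]]

q_1 = w_1/‖w_1‖ = (-3, 2, -2)/4.1231 = (-0.7276, 0.4851, -0.4851).
r_{12} = q_1·w_2 = 3.1530.
u_2 = w_2 − 3.1530·q_1 = (1.2941, 0.4706, -1.4706).
‖u_2‖ = 2.0147, so q_2 = (0.6424, 0.2336, -0.7299).
r_{13} = q_1·w_3 = 0.0000; r_{23} = q_2·w_3 = -2.9782.
u_3 = w_3 + 0.0000·q_1 + 2.9782·q_2 = (-0.0870, -0.3043, -0.1739).
‖u_3‖ = 0.3612, so q_3 = (-0.2408, -0.8427, -0.4815).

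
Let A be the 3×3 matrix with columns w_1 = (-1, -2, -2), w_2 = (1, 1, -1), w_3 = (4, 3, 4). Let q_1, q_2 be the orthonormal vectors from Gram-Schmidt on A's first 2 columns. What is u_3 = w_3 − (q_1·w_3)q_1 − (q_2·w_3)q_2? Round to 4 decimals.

w_1 = (-1, -2, -2); ‖w_1‖ = 3.0000, so q_1 = (-0.3333, -0.6667, -0.6667).
q_1·w_2 = (-0.3333)·1 + (-0.6667)·1 + (-0.6667)·(-1) = -0.3333.
u_2 = w_2 + 0.3333·q_1 = (0.8889, 0.7778, -1.2222).
‖u_2‖ = 1.6997, so q_2 = (0.5230, 0.4576, -0.7191).
q_1·w_3 = (-0.3333)·4 + (-0.6667)·3 + (-0.6667)·4 = -6.0000; q_2·w_3 = 0.5230·4 + 0.4576·3 + (-0.7191)·4 = 0.5883.
u_3 = w_3 + 6.0000·q_1 − 0.5883·q_2 = (1.6923, -1.2692, 0.4231).

u_3 = (1.6923, -1.2692, 0.4231)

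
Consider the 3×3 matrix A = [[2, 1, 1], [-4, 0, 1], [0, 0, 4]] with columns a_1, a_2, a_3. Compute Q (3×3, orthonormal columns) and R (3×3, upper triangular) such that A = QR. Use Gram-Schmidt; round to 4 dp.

q_1 = a_1/‖a_1‖ = (2, -4, 0)/4.4721 = (0.4472, -0.8944, 0.0000).
r_{12} = q_1·a_2 = 0.4472.
u_2 = a_2 − 0.4472·q_1 = (0.8000, 0.4000, 0.0000).
‖u_2‖ = 0.8944, so q_2 = (0.8944, 0.4472, 0.0000).
r_{13} = q_1·a_3 = -0.4472; r_{23} = q_2·a_3 = 1.3416.
u_3 = a_3 + 0.4472·q_1 − 1.3416·q_2 = (0.0000, 0.0000, 4.0000).
‖u_3‖ = 4.0000, so q_3 = (0.0000, 0.0000, 1.0000).

Q = [[0.4472, 0.8944, 0.0000], [-0.8944, 0.4472, 0.0000], [0.0000, 0.0000, 1.0000]], R = [[4.4721, 0.4472, -0.4472], [0.0000, 0.8944, 1.3416], [0.0000, 0.0000, 4.0000]]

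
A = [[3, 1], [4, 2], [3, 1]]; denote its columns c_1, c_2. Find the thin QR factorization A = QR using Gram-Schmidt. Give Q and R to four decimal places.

c_1 = (3, 4, 3); ‖c_1‖ = 5.8310, so e_1 = (0.5145, 0.6860, 0.5145).
e_1·c_2 = 0.5145·1 + 0.6860·2 + 0.5145·1 = 2.4010.
u_2 = c_2 − 2.4010·e_1 = (-0.2353, 0.3529, -0.2353).
‖u_2‖ = 0.4851, so e_2 = (-0.4851, 0.7276, -0.4851).

Q = [[0.5145, -0.4851], [0.6860, 0.7276], [0.5145, -0.4851]], R = [[5.8310, 2.4010], [0.0000, 0.4851]]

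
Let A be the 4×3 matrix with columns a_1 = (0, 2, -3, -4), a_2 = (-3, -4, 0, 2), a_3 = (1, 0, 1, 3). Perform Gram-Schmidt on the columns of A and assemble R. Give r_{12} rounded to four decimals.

q_1 = a_1/‖a_1‖ = (0, 2, -3, -4)/5.3852 = (0.0000, 0.3714, -0.5571, -0.7428).
r_{12} = q_1·a_2 = -2.9711.

r_{12} = -2.9711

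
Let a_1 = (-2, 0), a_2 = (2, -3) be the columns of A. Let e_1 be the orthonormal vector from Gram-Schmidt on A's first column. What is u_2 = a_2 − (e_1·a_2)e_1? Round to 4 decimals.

u_2 = (0.0000, -3.0000)

e_1 = a_1/‖a_1‖ = (-2, 0)/2.0000 = (-1.0000, 0.0000).
r_{12} = e_1·a_2 = -2.0000.
u_2 = a_2 + 2.0000·e_1 = (0.0000, -3.0000).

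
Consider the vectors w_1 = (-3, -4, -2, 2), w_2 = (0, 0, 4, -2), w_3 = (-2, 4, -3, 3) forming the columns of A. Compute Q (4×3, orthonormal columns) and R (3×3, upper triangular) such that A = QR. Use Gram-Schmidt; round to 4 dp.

w_1 = (-3, -4, -2, 2); ‖w_1‖ = 5.7446, so e_1 = (-0.5222, -0.6963, -0.3482, 0.3482).
e_1·w_2 = (-0.5222)·0 + (-0.6963)·0 + (-0.3482)·4 + 0.3482·(-2) = -2.0889.
u_2 = w_2 + 2.0889·e_1 = (-1.0909, -1.4545, 3.2727, -1.2727).
‖u_2‖ = 3.9543, so e_2 = (-0.2759, -0.3678, 0.8276, -0.3219).
e_1·w_3 = (-0.5222)·(-2) + (-0.6963)·4 + (-0.3482)·(-3) + 0.3482·3 = 0.3482; e_2·w_3 = (-0.2759)·(-2) + (-0.3678)·4 + 0.8276·(-3) + (-0.3219)·3 = -4.3681.
u_3 = w_3 − 0.3482·e_1 + 4.3681·e_2 = (-3.0233, 2.6357, 0.7364, 1.4729).
‖u_3‖ = 4.3357, so e_3 = (-0.6973, 0.6079, 0.1699, 0.3397).

Q = [[-0.5222, -0.2759, -0.6973], [-0.6963, -0.3678, 0.6079], [-0.3482, 0.8276, 0.1699], [0.3482, -0.3219, 0.3397]], R = [[5.7446, -2.0889, 0.3482], [0.0000, 3.9543, -4.3681], [0.0000, 0.0000, 4.3357]]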